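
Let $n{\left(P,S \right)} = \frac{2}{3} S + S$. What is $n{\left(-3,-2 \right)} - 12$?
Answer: $- \frac{46}{3} \approx -15.333$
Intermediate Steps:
$n{\left(P,S \right)} = \frac{5 S}{3}$ ($n{\left(P,S \right)} = 2 \cdot \frac{1}{3} S + S = \frac{2 S}{3} + S = \frac{5 S}{3}$)
$n{\left(-3,-2 \right)} - 12 = \frac{5}{3} \left(-2\right) - 12 = - \frac{10}{3} - 12 = - \frac{46}{3}$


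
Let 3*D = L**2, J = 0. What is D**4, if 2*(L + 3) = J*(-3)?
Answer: 81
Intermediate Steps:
L = -3 (L = -3 + (0*(-3))/2 = -3 + (1/2)*0 = -3 + 0 = -3)
D = 3 (D = (1/3)*(-3)**2 = (1/3)*9 = 3)
D**4 = 3**4 = 81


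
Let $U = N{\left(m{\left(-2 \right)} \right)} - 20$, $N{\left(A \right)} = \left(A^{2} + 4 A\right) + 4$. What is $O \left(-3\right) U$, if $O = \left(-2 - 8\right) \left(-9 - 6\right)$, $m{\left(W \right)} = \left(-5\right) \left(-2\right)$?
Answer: $-55800$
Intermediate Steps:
$m{\left(W \right)} = 10$
$N{\left(A \right)} = 4 + A^{2} + 4 A$
$O = 150$ ($O = \left(-10\right) \left(-15\right) = 150$)
$U = 124$ ($U = \left(4 + 10^{2} + 4 \cdot 10\right) - 20 = \left(4 + 100 + 40\right) - 20 = 144 - 20 = 124$)
$O \left(-3\right) U = 150 \left(-3\right) 124 = \left(-450\right) 124 = -55800$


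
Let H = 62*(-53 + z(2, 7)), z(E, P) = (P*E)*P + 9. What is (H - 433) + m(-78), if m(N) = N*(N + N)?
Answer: 15083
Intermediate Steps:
z(E, P) = 9 + E*P² (z(E, P) = (E*P)*P + 9 = E*P² + 9 = 9 + E*P²)
H = 3348 (H = 62*(-53 + (9 + 2*7²)) = 62*(-53 + (9 + 2*49)) = 62*(-53 + (9 + 98)) = 62*(-53 + 107) = 62*54 = 3348)
m(N) = 2*N² (m(N) = N*(2*N) = 2*N²)
(H - 433) + m(-78) = (3348 - 433) + 2*(-78)² = 2915 + 2*6084 = 2915 + 12168 = 15083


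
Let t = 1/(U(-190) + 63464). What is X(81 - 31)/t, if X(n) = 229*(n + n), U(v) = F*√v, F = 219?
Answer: 1453325600 + 5015100*I*√190 ≈ 1.4533e+9 + 6.9128e+7*I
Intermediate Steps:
U(v) = 219*√v
X(n) = 458*n (X(n) = 229*(2*n) = 458*n)
t = 1/(63464 + 219*I*√190) (t = 1/(219*√(-190) + 63464) = 1/(219*(I*√190) + 63464) = 1/(219*I*√190 + 63464) = 1/(63464 + 219*I*√190) ≈ 1.5721e-5 - 7.478e-7*I)
X(81 - 31)/t = (458*(81 - 31))/(31732/2018395943 - 219*I*√190/4036791886) = (458*50)/(31732/2018395943 - 219*I*√190/4036791886) = 22900/(31732/2018395943 - 219*I*√190/4036791886)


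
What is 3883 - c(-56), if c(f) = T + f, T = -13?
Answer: 3952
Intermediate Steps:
c(f) = -13 + f
3883 - c(-56) = 3883 - (-13 - 56) = 3883 - 1*(-69) = 3883 + 69 = 3952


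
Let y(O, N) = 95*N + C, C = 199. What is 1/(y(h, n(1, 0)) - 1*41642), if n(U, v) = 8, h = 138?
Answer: -1/40683 ≈ -2.4580e-5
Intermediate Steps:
y(O, N) = 199 + 95*N (y(O, N) = 95*N + 199 = 199 + 95*N)
1/(y(h, n(1, 0)) - 1*41642) = 1/((199 + 95*8) - 1*41642) = 1/((199 + 760) - 41642) = 1/(959 - 41642) = 1/(-40683) = -1/40683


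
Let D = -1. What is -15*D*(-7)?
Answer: -105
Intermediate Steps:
-15*D*(-7) = -15*(-1)*(-7) = 15*(-7) = -105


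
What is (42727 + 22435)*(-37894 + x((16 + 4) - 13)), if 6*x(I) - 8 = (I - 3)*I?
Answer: -2468857856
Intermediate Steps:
x(I) = 4/3 + I*(-3 + I)/6 (x(I) = 4/3 + ((I - 3)*I)/6 = 4/3 + ((-3 + I)*I)/6 = 4/3 + (I*(-3 + I))/6 = 4/3 + I*(-3 + I)/6)
(42727 + 22435)*(-37894 + x((16 + 4) - 13)) = (42727 + 22435)*(-37894 + (4/3 - ((16 + 4) - 13)/2 + ((16 + 4) - 13)²/6)) = 65162*(-37894 + (4/3 - (20 - 13)/2 + (20 - 13)²/6)) = 65162*(-37894 + (4/3 - ½*7 + (⅙)*7²)) = 65162*(-37894 + (4/3 - 7/2 + (⅙)*49)) = 65162*(-37894 + (4/3 - 7/2 + 49/6)) = 65162*(-37894 + 6) = 65162*(-37888) = -2468857856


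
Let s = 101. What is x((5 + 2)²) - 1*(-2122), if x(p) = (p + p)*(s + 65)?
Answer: 18390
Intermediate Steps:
x(p) = 332*p (x(p) = (p + p)*(101 + 65) = (2*p)*166 = 332*p)
x((5 + 2)²) - 1*(-2122) = 332*(5 + 2)² - 1*(-2122) = 332*7² + 2122 = 332*49 + 2122 = 16268 + 2122 = 18390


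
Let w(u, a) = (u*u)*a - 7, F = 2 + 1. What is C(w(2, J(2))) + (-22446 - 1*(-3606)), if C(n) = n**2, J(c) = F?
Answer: -18815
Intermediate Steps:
F = 3
J(c) = 3
w(u, a) = -7 + a*u**2 (w(u, a) = u**2*a - 7 = a*u**2 - 7 = -7 + a*u**2)
C(w(2, J(2))) + (-22446 - 1*(-3606)) = (-7 + 3*2**2)**2 + (-22446 - 1*(-3606)) = (-7 + 3*4)**2 + (-22446 + 3606) = (-7 + 12)**2 - 18840 = 5**2 - 18840 = 25 - 18840 = -18815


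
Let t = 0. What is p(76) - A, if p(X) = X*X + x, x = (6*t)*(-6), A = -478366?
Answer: 484142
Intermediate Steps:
x = 0 (x = (6*0)*(-6) = 0*(-6) = 0)
p(X) = X² (p(X) = X*X + 0 = X² + 0 = X²)
p(76) - A = 76² - 1*(-478366) = 5776 + 478366 = 484142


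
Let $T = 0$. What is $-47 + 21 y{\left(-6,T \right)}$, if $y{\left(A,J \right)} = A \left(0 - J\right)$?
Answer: $-47$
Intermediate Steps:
$y{\left(A,J \right)} = - A J$ ($y{\left(A,J \right)} = A \left(- J\right) = - A J$)
$-47 + 21 y{\left(-6,T \right)} = -47 + 21 \left(\left(-1\right) \left(-6\right) 0\right) = -47 + 21 \cdot 0 = -47 + 0 = -47$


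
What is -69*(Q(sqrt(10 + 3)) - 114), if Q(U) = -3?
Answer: 8073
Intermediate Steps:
-69*(Q(sqrt(10 + 3)) - 114) = -69*(-3 - 114) = -69*(-117) = 8073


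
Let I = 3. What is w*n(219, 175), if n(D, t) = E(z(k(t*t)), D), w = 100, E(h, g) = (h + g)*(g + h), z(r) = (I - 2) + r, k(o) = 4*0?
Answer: 4840000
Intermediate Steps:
k(o) = 0
z(r) = 1 + r (z(r) = (3 - 2) + r = 1 + r)
E(h, g) = (g + h)² (E(h, g) = (g + h)*(g + h) = (g + h)²)
n(D, t) = (1 + D)² (n(D, t) = (D + (1 + 0))² = (D + 1)² = (1 + D)²)
w*n(219, 175) = 100*(1 + 219)² = 100*220² = 100*48400 = 4840000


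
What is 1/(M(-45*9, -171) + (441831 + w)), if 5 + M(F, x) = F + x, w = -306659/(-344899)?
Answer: 344899/152186990409 ≈ 2.2663e-6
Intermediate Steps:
w = 306659/344899 (w = -306659*(-1/344899) = 306659/344899 ≈ 0.88913)
M(F, x) = -5 + F + x (M(F, x) = -5 + (F + x) = -5 + F + x)
1/(M(-45*9, -171) + (441831 + w)) = 1/((-5 - 45*9 - 171) + (441831 + 306659/344899)) = 1/((-5 - 405 - 171) + 152387376728/344899) = 1/(-581 + 152387376728/344899) = 1/(152186990409/344899) = 344899/152186990409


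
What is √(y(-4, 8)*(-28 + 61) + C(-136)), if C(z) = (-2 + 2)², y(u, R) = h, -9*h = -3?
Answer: √11 ≈ 3.3166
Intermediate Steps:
h = ⅓ (h = -⅑*(-3) = ⅓ ≈ 0.33333)
y(u, R) = ⅓
C(z) = 0 (C(z) = 0² = 0)
√(y(-4, 8)*(-28 + 61) + C(-136)) = √((-28 + 61)/3 + 0) = √((⅓)*33 + 0) = √(11 + 0) = √11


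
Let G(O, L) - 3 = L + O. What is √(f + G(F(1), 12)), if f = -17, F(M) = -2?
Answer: 2*I ≈ 2.0*I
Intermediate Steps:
G(O, L) = 3 + L + O (G(O, L) = 3 + (L + O) = 3 + L + O)
√(f + G(F(1), 12)) = √(-17 + (3 + 12 - 2)) = √(-17 + 13) = √(-4) = 2*I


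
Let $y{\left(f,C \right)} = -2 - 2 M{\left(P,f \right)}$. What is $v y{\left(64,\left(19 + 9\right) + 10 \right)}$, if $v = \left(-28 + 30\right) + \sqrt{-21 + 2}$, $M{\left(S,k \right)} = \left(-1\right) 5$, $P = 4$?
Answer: $16 + 8 i \sqrt{19} \approx 16.0 + 34.871 i$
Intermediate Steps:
$M{\left(S,k \right)} = -5$
$y{\left(f,C \right)} = 8$ ($y{\left(f,C \right)} = -2 - -10 = -2 + 10 = 8$)
$v = 2 + i \sqrt{19}$ ($v = 2 + \sqrt{-19} = 2 + i \sqrt{19} \approx 2.0 + 4.3589 i$)
$v y{\left(64,\left(19 + 9\right) + 10 \right)} = \left(2 + i \sqrt{19}\right) 8 = 16 + 8 i \sqrt{19}$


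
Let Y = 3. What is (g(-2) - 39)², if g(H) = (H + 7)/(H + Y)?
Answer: 1156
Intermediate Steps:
g(H) = (7 + H)/(3 + H) (g(H) = (H + 7)/(H + 3) = (7 + H)/(3 + H))
(g(-2) - 39)² = ((7 - 2)/(3 - 2) - 39)² = (5/1 - 39)² = (1*5 - 39)² = (5 - 39)² = (-34)² = 1156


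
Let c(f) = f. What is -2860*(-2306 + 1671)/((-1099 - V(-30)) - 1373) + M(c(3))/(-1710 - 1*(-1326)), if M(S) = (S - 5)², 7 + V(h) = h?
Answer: -34869607/46752 ≈ -745.84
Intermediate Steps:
V(h) = -7 + h
M(S) = (-5 + S)²
-2860*(-2306 + 1671)/((-1099 - V(-30)) - 1373) + M(c(3))/(-1710 - 1*(-1326)) = -2860*(-2306 + 1671)/((-1099 - (-7 - 30)) - 1373) + (-5 + 3)²/(-1710 - 1*(-1326)) = -2860*(-635/((-1099 - 1*(-37)) - 1373)) + (-2)²/(-1710 + 1326) = -2860*(-635/((-1099 + 37) - 1373)) + 4/(-384) = -2860*(-635/(-1062 - 1373)) + 4*(-1/384) = -2860/((-2435*(-1/635))) - 1/96 = -2860/487/127 - 1/96 = -2860*127/487 - 1/96 = -363220/487 - 1/96 = -34869607/46752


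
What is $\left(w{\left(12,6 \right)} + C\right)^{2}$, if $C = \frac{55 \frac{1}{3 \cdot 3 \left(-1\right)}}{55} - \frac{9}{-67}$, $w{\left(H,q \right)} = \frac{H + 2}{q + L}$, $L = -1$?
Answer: $\frac{72454144}{9090225} \approx 7.9706$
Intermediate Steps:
$w{\left(H,q \right)} = \frac{2 + H}{-1 + q}$ ($w{\left(H,q \right)} = \frac{H + 2}{q - 1} = \frac{2 + H}{-1 + q}$)
$C = \frac{14}{603}$ ($C = \frac{55}{9 \left(-1\right)} \frac{1}{55} - - \frac{9}{67} = \frac{55}{-9} \cdot \frac{1}{55} + \frac{9}{67} = 55 \left(- \frac{1}{9}\right) \frac{1}{55} + \frac{9}{67} = \left(- \frac{55}{9}\right) \frac{1}{55} + \frac{9}{67} = - \frac{1}{9} + \frac{9}{67} = \frac{14}{603} \approx 0.023217$)
$\left(w{\left(12,6 \right)} + C\right)^{2} = \left(\frac{2 + 12}{-1 + 6} + \frac{14}{603}\right)^{2} = \left(\frac{1}{5} \cdot 14 + \frac{14}{603}\right)^{2} = \left(\frac{14}{5} + \frac{14}{603}\right)^{2} = \left(\frac{8512}{3015}\right)^{2} = \frac{72454144}{9090225}$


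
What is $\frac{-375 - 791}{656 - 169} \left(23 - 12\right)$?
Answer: $- \frac{12826}{487} \approx -26.337$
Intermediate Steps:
$\frac{-375 - 791}{656 - 169} \left(23 - 12\right) = - \frac{1166}{487} \cdot 11 = \left(-1166\right) \frac{1}{487} \cdot 11 = \left(- \frac{1166}{487}\right) 11 = - \frac{12826}{487}$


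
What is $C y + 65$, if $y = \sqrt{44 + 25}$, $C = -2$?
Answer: $65 - 2 \sqrt{69} \approx 48.387$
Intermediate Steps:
$y = \sqrt{69} \approx 8.3066$
$C y + 65 = - 2 \sqrt{69} + 65 = 65 - 2 \sqrt{69}$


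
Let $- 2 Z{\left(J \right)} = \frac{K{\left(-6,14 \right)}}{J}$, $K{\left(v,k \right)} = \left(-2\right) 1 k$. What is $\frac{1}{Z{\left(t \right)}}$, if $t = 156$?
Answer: $\frac{78}{7} \approx 11.143$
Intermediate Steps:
$K{\left(v,k \right)} = - 2 k$
$Z{\left(J \right)} = \frac{14}{J}$ ($Z{\left(J \right)} = - \frac{\left(-2\right) 14 \frac{1}{J}}{2} = - \frac{\left(-28\right) \frac{1}{J}}{2} = \frac{14}{J}$)
$\frac{1}{Z{\left(t \right)}} = \frac{1}{14 \cdot \frac{1}{156}} = \frac{1}{\frac{7}{78}} = \frac{78}{7}$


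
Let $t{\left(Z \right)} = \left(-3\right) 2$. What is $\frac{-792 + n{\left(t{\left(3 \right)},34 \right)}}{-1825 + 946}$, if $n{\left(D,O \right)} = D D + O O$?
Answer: $- \frac{400}{879} \approx -0.45506$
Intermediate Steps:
$t{\left(Z \right)} = -6$
$n{\left(D,O \right)} = D^{2} + O^{2}$
$\frac{-792 + n{\left(t{\left(3 \right)},34 \right)}}{-1825 + 946} = \frac{-792 + \left(\left(-6\right)^{2} + 34^{2}\right)}{-1825 + 946} = \frac{-792 + \left(36 + 1156\right)}{-879} = \left(-792 + 1192\right) \left(- \frac{1}{879}\right) = 400 \left(- \frac{1}{879}\right) = - \frac{400}{879}$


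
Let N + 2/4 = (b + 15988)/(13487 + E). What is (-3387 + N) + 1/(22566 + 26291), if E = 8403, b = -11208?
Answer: -724525805405/213895946 ≈ -3387.3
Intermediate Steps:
N = -1233/4378 (N = -½ + (-11208 + 15988)/(13487 + 8403) = -½ + 4780/21890 = -½ + 4780*(1/21890) = -½ + 478/2189 = -1233/4378 ≈ -0.28164)
(-3387 + N) + 1/(22566 + 26291) = (-3387 - 1233/4378) + 1/(22566 + 26291) = -14829519/4378 + 1/48857 = -724525805405/213895946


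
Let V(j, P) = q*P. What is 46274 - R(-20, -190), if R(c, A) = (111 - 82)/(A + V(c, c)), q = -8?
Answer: 1388249/30 ≈ 46275.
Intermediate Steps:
V(j, P) = -8*P
R(c, A) = 29/(A - 8*c) (R(c, A) = (111 - 82)/(A - 8*c) = 29/(A - 8*c))
46274 - R(-20, -190) = 46274 - 29/(-190 - 8*(-20)) = 46274 - 29/(-190 + 160) = 46274 - 29/(-30) = 46274 - 29*(-1)/30 = 46274 - 1*(-29/30) = 46274 + 29/30 = 1388249/30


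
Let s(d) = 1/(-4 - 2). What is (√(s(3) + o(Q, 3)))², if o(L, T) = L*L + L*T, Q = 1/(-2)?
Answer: -17/12 ≈ -1.4167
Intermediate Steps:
Q = -½ (Q = 1*(-½) = -½ ≈ -0.50000)
o(L, T) = L² + L*T
s(d) = -⅙ (s(d) = 1/(-6) = -⅙)
(√(s(3) + o(Q, 3)))² = (√(-⅙ - (-½ + 3)/2))² = (√(-⅙ - ½*5/2))² = (√(-⅙ - 5/4))² = (√(-17/12))² = (I*√51/6)² = -17/12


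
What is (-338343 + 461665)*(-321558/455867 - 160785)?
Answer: -9039119950702266/455867 ≈ -1.9828e+10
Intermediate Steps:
(-338343 + 461665)*(-321558/455867 - 160785) = 123322*(-321558*1/455867 - 160785) = 123322*(-321558/455867 - 160785) = 123322*(-73296897153/455867) = -9039119950702266/455867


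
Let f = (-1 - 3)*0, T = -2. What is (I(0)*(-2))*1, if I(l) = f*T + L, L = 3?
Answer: -6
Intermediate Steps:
f = 0 (f = -4*0 = 0)
I(l) = 3 (I(l) = 0*(-2) + 3 = 0 + 3 = 3)
(I(0)*(-2))*1 = (3*(-2))*1 = -6*1 = -6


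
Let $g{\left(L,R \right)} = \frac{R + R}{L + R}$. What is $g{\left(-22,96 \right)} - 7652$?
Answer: $- \frac{283028}{37} \approx -7649.4$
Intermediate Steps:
$g{\left(L,R \right)} = \frac{2 R}{L + R}$
$g{\left(-22,96 \right)} - 7652 = 2 \cdot 96 \frac{1}{-22 + 96} - 7652 = 2 \cdot 96 \cdot \frac{1}{74} - 7652 = \frac{96}{37} - 7652 = - \frac{283028}{37}$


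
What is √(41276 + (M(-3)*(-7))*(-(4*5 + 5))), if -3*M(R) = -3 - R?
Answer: 2*√10319 ≈ 203.17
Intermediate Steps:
M(R) = 1 + R/3 (M(R) = -(-3 - R)/3 = 1 + R/3)
√(41276 + (M(-3)*(-7))*(-(4*5 + 5))) = √(41276 + ((1 + (⅓)*(-3))*(-7))*(-(4*5 + 5))) = √(41276 + ((1 - 1)*(-7))*(-(20 + 5))) = √(41276 + (0*(-7))*(-1*25)) = √(41276 + 0*(-25)) = √(41276 + 0) = √41276 = 2*√10319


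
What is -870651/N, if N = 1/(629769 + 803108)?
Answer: -1247535792927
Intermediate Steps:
N = 1/1432877 ≈ 6.9790e-7
-870651/N = -870651/1/1432877 = -870651*1432877 = -1247535792927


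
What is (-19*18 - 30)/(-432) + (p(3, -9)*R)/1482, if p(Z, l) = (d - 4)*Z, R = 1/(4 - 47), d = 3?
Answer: 329269/382356 ≈ 0.86116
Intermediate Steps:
R = -1/43 (R = 1/(-43) = -1/43 ≈ -0.023256)
p(Z, l) = -Z (p(Z, l) = (3 - 4)*Z = -Z)
(-19*18 - 30)/(-432) + (p(3, -9)*R)/1482 = (-19*18 - 30)/(-432) + (-1*3*(-1/43))/1482 = (-342 - 30)*(-1/432) - 3*(-1/43)*(1/1482) = -372*(-1/432) + (3/43)*(1/1482) = 31/36 + 1/21242 = 329269/382356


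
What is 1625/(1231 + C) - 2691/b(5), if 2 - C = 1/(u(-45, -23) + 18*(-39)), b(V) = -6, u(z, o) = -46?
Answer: 12764933/28378 ≈ 449.82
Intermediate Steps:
C = 1497/748 (C = 2 - 1/(-46 + 18*(-39)) = 2 - 1/(-46 - 702) = 2 - 1/(-748) = 2 - 1*(-1/748) = 2 + 1/748 = 1497/748 ≈ 2.0013)
1625/(1231 + C) - 2691/b(5) = 1625/(1231 + 1497/748) - 2691/(-6) = 1625/(922285/748) - 2691*(-⅙) = 1625*(748/922285) + 897/2 = 18700/14189 + 897/2 = 12764933/28378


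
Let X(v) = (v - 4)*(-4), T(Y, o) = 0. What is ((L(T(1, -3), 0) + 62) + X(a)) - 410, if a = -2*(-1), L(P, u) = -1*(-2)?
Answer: -338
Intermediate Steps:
L(P, u) = 2
a = 2
X(v) = 16 - 4*v (X(v) = (-4 + v)*(-4) = 16 - 4*v)
((L(T(1, -3), 0) + 62) + X(a)) - 410 = ((2 + 62) + (16 - 4*2)) - 410 = (64 + (16 - 8)) - 410 = (64 + 8) - 410 = 72 - 410 = -338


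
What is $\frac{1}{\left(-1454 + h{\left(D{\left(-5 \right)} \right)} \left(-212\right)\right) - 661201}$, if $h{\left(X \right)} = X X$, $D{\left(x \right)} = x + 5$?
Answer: $- \frac{1}{662655} \approx -1.5091 \cdot 10^{-6}$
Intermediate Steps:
$D{\left(x \right)} = 5 + x$
$h{\left(X \right)} = X^{2}$
$\frac{1}{\left(-1454 + h{\left(D{\left(-5 \right)} \right)} \left(-212\right)\right) - 661201} = \frac{1}{\left(-1454 + \left(5 - 5\right)^{2} \left(-212\right)\right) - 661201} = \frac{1}{\left(-1454 + 0^{2} \left(-212\right)\right) - 661201} = \frac{1}{\left(-1454 + 0 \left(-212\right)\right) - 661201} = \frac{1}{\left(-1454 + 0\right) - 661201} = \frac{1}{-1454 - 661201} = \frac{1}{-662655} = - \frac{1}{662655}$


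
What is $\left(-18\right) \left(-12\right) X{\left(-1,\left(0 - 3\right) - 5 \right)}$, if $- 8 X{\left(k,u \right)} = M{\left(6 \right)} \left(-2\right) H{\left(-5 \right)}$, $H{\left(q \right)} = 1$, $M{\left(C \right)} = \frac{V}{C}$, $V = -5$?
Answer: $-45$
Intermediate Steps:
$M{\left(C \right)} = - \frac{5}{C}$
$X{\left(k,u \right)} = - \frac{5}{24}$ ($X{\left(k,u \right)} = - \frac{- \frac{5}{6} \left(-2\right) 1}{8} = - \frac{\left(-5\right) \frac{1}{6} \left(-2\right) 1}{8} = - \frac{\left(- \frac{5}{6}\right) \left(-2\right) 1}{8} = - \frac{\frac{5}{3} \cdot 1}{8} = \left(- \frac{1}{8}\right) \frac{5}{3} = - \frac{5}{24}$)
$\left(-18\right) \left(-12\right) X{\left(-1,\left(0 - 3\right) - 5 \right)} = \left(-18\right) \left(-12\right) \left(- \frac{5}{24}\right) = 216 \left(- \frac{5}{24}\right) = -45$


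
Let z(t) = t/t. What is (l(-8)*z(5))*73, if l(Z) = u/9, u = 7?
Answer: 511/9 ≈ 56.778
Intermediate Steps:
l(Z) = 7/9
z(t) = 1
(l(-8)*z(5))*73 = ((7/9)*1)*73 = (7/9)*73 = 511/9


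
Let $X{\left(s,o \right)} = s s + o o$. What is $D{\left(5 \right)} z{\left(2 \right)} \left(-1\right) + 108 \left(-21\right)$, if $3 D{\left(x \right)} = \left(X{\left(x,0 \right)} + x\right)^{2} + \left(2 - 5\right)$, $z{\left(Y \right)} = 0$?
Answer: $-2268$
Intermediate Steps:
$X{\left(s,o \right)} = o^{2} + s^{2}$ ($X{\left(s,o \right)} = s^{2} + o^{2} = o^{2} + s^{2}$)
$D{\left(x \right)} = -1 + \frac{\left(x + x^{2}\right)^{2}}{3}$ ($D{\left(x \right)} = \frac{\left(\left(0^{2} + x^{2}\right) + x\right)^{2} + \left(2 - 5\right)}{3} = \frac{\left(\left(0 + x^{2}\right) + x\right)^{2} + \left(2 - 5\right)}{3} = \frac{\left(x^{2} + x\right)^{2} - 3}{3} = \frac{\left(x + x^{2}\right)^{2} - 3}{3} = \frac{-3 + \left(x + x^{2}\right)^{2}}{3} = -1 + \frac{\left(x + x^{2}\right)^{2}}{3}$)
$D{\left(5 \right)} z{\left(2 \right)} \left(-1\right) + 108 \left(-21\right) = \left(-1 + \frac{5^{2} \left(1 + 5\right)^{2}}{3}\right) 0 \left(-1\right) + 108 \left(-21\right) = \left(-1 + \frac{1}{3} \cdot 25 \cdot 6^{2}\right) 0 \left(-1\right) - 2268 = \left(-1 + \frac{1}{3} \cdot 25 \cdot 36\right) 0 \left(-1\right) - 2268 = \left(-1 + 300\right) 0 \left(-1\right) - 2268 = 299 \cdot 0 \left(-1\right) - 2268 = 0 \left(-1\right) - 2268 = 0 - 2268 = -2268$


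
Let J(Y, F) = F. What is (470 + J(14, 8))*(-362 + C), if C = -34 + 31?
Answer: -174470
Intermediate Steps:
C = -3
(470 + J(14, 8))*(-362 + C) = (470 + 8)*(-362 - 3) = 478*(-365) = -174470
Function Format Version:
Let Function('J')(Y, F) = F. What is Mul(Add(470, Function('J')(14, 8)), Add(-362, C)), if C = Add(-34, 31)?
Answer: -174470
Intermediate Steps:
C = -3
Mul(Add(470, Function('J')(14, 8)), Add(-362, C)) = Mul(Add(470, 8), Add(-362, -3)) = Mul(478, -365) = -174470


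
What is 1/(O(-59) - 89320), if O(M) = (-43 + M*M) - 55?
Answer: -1/85937 ≈ -1.1636e-5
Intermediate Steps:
O(M) = -98 + M² (O(M) = (-43 + M²) - 55 = -98 + M²)
1/(O(-59) - 89320) = 1/((-98 + (-59)²) - 89320) = 1/((-98 + 3481) - 89320) = 1/(3383 - 89320) = 1/(-85937) = -1/85937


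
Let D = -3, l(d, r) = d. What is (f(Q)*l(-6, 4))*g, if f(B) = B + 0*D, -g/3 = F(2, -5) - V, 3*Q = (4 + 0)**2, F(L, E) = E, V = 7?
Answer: -1152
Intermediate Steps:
Q = 16/3 (Q = (4 + 0)**2/3 = (1/3)*4**2 = (1/3)*16 = 16/3 ≈ 5.3333)
g = 36 (g = -3*(-5 - 1*7) = -3*(-5 - 7) = -3*(-12) = 36)
f(B) = B (f(B) = B + 0*(-3) = B + 0 = B)
(f(Q)*l(-6, 4))*g = ((16/3)*(-6))*36 = -32*36 = -1152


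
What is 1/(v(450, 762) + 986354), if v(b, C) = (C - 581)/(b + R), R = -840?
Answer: 390/384677879 ≈ 1.0138e-6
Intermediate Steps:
v(b, C) = (-581 + C)/(-840 + b) (v(b, C) = (C - 581)/(b - 840) = (-581 + C)/(-840 + b))
1/(v(450, 762) + 986354) = 1/((-581 + 762)/(-840 + 450) + 986354) = 1/(181/(-390) + 986354) = 1/(-1/390*181 + 986354) = 1/(-181/390 + 986354) = 1/(384677879/390) = 390/384677879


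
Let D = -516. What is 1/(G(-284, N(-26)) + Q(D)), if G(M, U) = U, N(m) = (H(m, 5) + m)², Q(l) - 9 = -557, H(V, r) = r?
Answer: -1/107 ≈ -0.0093458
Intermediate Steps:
Q(l) = -548 (Q(l) = 9 - 557 = -548)
N(m) = (5 + m)²
1/(G(-284, N(-26)) + Q(D)) = 1/((5 - 26)² - 548) = 1/((-21)² - 548) = 1/(441 - 548) = 1/(-107) = -1/107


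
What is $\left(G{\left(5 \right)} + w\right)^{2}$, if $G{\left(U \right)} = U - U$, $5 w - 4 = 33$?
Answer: $\frac{1369}{25} \approx 54.76$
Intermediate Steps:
$w = \frac{37}{5}$ ($w = \frac{4}{5} + \frac{1}{5} \cdot 33 = \frac{4}{5} + \frac{33}{5} = \frac{37}{5} \approx 7.4$)
$G{\left(U \right)} = 0$
$\left(G{\left(5 \right)} + w\right)^{2} = \left(0 + \frac{37}{5}\right)^{2} = \left(\frac{37}{5}\right)^{2} = \frac{1369}{25}$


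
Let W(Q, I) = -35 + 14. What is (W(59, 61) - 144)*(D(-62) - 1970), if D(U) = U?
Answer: 335280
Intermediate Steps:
W(Q, I) = -21
(W(59, 61) - 144)*(D(-62) - 1970) = (-21 - 144)*(-62 - 1970) = -165*(-2032) = 335280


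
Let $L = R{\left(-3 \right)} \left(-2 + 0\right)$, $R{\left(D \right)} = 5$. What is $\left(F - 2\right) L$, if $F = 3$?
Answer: $-10$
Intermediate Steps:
$L = -10$ ($L = 5 \left(-2 + 0\right) = 5 \left(-2\right) = -10$)
$\left(F - 2\right) L = \left(3 - 2\right) \left(-10\right) = 1 \left(-10\right) = -10$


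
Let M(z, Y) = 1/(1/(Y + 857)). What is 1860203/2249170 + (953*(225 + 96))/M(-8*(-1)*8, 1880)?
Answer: 4305228061/38235890 ≈ 112.60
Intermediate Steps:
M(z, Y) = 857 + Y (M(z, Y) = 1/(1/(857 + Y)) = 857 + Y)
1860203/2249170 + (953*(225 + 96))/M(-8*(-1)*8, 1880) = 1860203/2249170 + (953*(225 + 96))/(857 + 1880) = 1860203*(1/2249170) + (953*321)/2737 = 1860203/2249170 + 305913*(1/2737) = 1860203/2249170 + 305913/2737 = 4305228061/38235890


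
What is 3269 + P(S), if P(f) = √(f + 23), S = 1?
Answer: 3269 + 2*√6 ≈ 3273.9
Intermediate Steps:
P(f) = √(23 + f)
3269 + P(S) = 3269 + √(23 + 1) = 3269 + √24 = 3269 + 2*√6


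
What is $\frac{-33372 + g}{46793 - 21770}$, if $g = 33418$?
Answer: $\frac{46}{25023} \approx 0.0018383$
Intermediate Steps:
$\frac{-33372 + g}{46793 - 21770} = \frac{-33372 + 33418}{46793 - 21770} = \frac{46}{25023}$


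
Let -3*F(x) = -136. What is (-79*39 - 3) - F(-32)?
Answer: -9388/3 ≈ -3129.3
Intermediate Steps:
F(x) = 136/3 (F(x) = -1/3*(-136) = 136/3)
(-79*39 - 3) - F(-32) = (-79*39 - 3) - 1*136/3 = (-3081 - 3) - 136/3 = -3084 - 136/3 = -9388/3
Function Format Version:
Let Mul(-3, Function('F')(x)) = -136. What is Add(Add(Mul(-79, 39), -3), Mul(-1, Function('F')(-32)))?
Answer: Rational(-9388, 3) ≈ -3129.3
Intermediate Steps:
Function('F')(x) = Rational(136, 3) (Function('F')(x) = Mul(Rational(-1, 3), -136) = Rational(136, 3))
Add(Add(Mul(-79, 39), -3), Mul(-1, Function('F')(-32))) = Add(Add(Mul(-79, 39), -3), Mul(-1, Rational(136, 3))) = Add(Add(-3081, -3), Rational(-136, 3)) = Add(-3084, Rational(-136, 3)) = Rational(-9388, 3)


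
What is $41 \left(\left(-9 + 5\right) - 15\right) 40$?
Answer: $-31160$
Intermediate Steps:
$41 \left(\left(-9 + 5\right) - 15\right) 40 = 41 \left(-4 - 15\right) 40 = 41 \left(-19\right) 40 = \left(-779\right) 40 = -31160$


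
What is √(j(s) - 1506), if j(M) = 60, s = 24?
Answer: I*√1446 ≈ 38.026*I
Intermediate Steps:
√(j(s) - 1506) = √(60 - 1506) = √(-1446) = I*√1446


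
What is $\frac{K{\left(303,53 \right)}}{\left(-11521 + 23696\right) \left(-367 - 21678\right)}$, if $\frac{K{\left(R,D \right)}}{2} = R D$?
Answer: $- \frac{32118}{268397875} \approx -0.00011967$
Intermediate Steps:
$K{\left(R,D \right)} = 2 D R$ ($K{\left(R,D \right)} = 2 R D = 2 D R$)
$\frac{K{\left(303,53 \right)}}{\left(-11521 + 23696\right) \left(-367 - 21678\right)} = \frac{2 \cdot 53 \cdot 303}{\left(-11521 + 23696\right) \left(-367 - 21678\right)} = \frac{32118}{12175 \left(-22045\right)} = \frac{32118}{-268397875} = 32118 \left(- \frac{1}{268397875}\right) = - \frac{32118}{268397875}$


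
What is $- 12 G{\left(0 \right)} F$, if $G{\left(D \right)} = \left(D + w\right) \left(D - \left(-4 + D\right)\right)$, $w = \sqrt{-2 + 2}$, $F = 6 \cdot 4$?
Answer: $0$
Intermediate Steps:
$F = 24$
$w = 0$ ($w = \sqrt{0} = 0$)
$G{\left(D \right)} = 4 D$ ($G{\left(D \right)} = \left(D + 0\right) \left(D - \left(-4 + D\right)\right) = D 4 = 4 D$)
$- 12 G{\left(0 \right)} F = - 12 \cdot 4 \cdot 0 \cdot 24 = \left(-12\right) 0 \cdot 24 = 0 \cdot 24 = 0$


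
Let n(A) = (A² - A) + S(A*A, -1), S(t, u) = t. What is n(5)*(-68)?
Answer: -3060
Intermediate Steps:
n(A) = -A + 2*A² (n(A) = (A² - A) + A*A = (A² - A) + A² = -A + 2*A²)
n(5)*(-68) = (5*(-1 + 2*5))*(-68) = (5*(-1 + 10))*(-68) = (5*9)*(-68) = 45*(-68) = -3060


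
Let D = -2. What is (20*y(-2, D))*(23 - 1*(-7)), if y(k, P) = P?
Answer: -1200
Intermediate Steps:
(20*y(-2, D))*(23 - 1*(-7)) = (20*(-2))*(23 - 1*(-7)) = -40*(23 + 7) = -40*30 = -1200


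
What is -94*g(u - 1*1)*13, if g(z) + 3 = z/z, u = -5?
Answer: 2444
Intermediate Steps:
g(z) = -2 (g(z) = -3 + z/z = -3 + 1 = -2)
-94*g(u - 1*1)*13 = -94*(-2)*13 = 188*13 = 2444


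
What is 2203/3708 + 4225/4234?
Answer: 12496901/7849836 ≈ 1.5920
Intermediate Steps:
2203/3708 + 4225/4234 = 12496901/7849836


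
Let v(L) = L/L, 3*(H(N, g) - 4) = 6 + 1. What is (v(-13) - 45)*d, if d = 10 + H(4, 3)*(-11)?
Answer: 7876/3 ≈ 2625.3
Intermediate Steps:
H(N, g) = 19/3 (H(N, g) = 4 + (6 + 1)/3 = 4 + (⅓)*7 = 4 + 7/3 = 19/3)
v(L) = 1
d = -179/3 (d = 10 + (19/3)*(-11) = 10 - 209/3 = -179/3 ≈ -59.667)
(v(-13) - 45)*d = (1 - 45)*(-179/3) = -44*(-179/3) = 7876/3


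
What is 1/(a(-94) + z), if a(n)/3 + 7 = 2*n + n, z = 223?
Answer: -1/644 ≈ -0.0015528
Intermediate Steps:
a(n) = -21 + 9*n (a(n) = -21 + 3*(2*n + n) = -21 + 3*(3*n) = -21 + 9*n)
1/(a(-94) + z) = 1/((-21 + 9*(-94)) + 223) = 1/((-21 - 846) + 223) = 1/(-867 + 223) = 1/(-644) = -1/644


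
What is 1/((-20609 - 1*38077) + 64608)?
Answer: 1/5922 ≈ 0.00016886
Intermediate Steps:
1/((-20609 - 1*38077) + 64608) = 1/((-20609 - 38077) + 64608) = 1/(-58686 + 64608) = 1/5922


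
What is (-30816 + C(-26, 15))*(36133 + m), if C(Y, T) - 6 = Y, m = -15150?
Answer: -647031788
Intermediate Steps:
C(Y, T) = 6 + Y
(-30816 + C(-26, 15))*(36133 + m) = (-30816 + (6 - 26))*(36133 - 15150) = (-30816 - 20)*20983 = -30836*20983 = -647031788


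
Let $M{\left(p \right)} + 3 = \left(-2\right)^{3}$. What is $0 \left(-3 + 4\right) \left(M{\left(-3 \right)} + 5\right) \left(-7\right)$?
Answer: $0$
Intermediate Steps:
$M{\left(p \right)} = -11$ ($M{\left(p \right)} = -3 + \left(-2\right)^{3} = -3 - 8 = -11$)
$0 \left(-3 + 4\right) \left(M{\left(-3 \right)} + 5\right) \left(-7\right) = 0 \left(-3 + 4\right) \left(-11 + 5\right) \left(-7\right) = 0 \cdot 1 \left(-6\right) \left(-7\right) = 0 \left(-6\right) \left(-7\right) = 0 \left(-7\right) = 0$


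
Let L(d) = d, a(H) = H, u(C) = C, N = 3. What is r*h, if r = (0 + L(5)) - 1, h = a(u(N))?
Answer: 12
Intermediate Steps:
h = 3
r = 4 (r = (0 + 5) - 1 = 5 - 1 = 4)
r*h = 4*3 = 12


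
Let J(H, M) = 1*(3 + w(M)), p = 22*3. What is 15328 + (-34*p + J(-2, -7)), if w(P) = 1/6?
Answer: 78523/6 ≈ 13087.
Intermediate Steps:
w(P) = ⅙
p = 66
J(H, M) = 19/6 (J(H, M) = 1*(3 + ⅙) = 1*(19/6) = 19/6)
15328 + (-34*p + J(-2, -7)) = 15328 + (-34*66 + 19/6) = 15328 + (-2244 + 19/6) = 15328 - 13445/6 = 78523/6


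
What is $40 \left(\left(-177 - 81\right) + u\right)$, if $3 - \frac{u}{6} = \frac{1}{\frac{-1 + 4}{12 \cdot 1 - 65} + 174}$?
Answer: $- \frac{29505040}{3073} \approx -9601.4$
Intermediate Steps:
$u = \frac{55208}{3073}$ ($u = 18 - \frac{6}{\frac{-1 + 4}{12 \cdot 1 - 65} + 174} = 18 - \frac{6}{\frac{3}{12 - 65} + 174} = 18 - \frac{6}{\frac{3}{-53} + 174} = 18 - \frac{6}{3 \left(- \frac{1}{53}\right) + 174} = 18 - \frac{6}{- \frac{3}{53} + 174} = 18 - \frac{6}{\frac{9219}{53}} = 18 - \frac{106}{3073} = \frac{55208}{3073} \approx 17.966$)
$40 \left(\left(-177 - 81\right) + u\right) = 40 \left(\left(-177 - 81\right) + \frac{55208}{3073}\right) = 40 \left(-258 + \frac{55208}{3073}\right) = 40 \left(- \frac{737626}{3073}\right) = - \frac{29505040}{3073}$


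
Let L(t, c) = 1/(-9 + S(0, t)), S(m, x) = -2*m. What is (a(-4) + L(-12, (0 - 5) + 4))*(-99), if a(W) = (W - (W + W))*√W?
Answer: 11 - 792*I ≈ 11.0 - 792.0*I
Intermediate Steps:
L(t, c) = -⅑ (L(t, c) = 1/(-9 - 2*0) = 1/(-9 + 0) = 1/(-9) = -⅑)
a(W) = -W^(3/2) (a(W) = (W - 2*W)*√W = (-W)*√W = -W^(3/2))
(a(-4) + L(-12, (0 - 5) + 4))*(-99) = (-(-4)^(3/2) - ⅑)*(-99) = (-(-8)*I - ⅑)*(-99) = (8*I - ⅑)*(-99) = (-⅑ + 8*I)*(-99) = 11 - 792*I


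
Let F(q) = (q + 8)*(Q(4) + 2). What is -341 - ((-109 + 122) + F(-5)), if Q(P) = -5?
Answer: -345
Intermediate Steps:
F(q) = -24 - 3*q (F(q) = (q + 8)*(-5 + 2) = (8 + q)*(-3) = -24 - 3*q)
-341 - ((-109 + 122) + F(-5)) = -341 - ((-109 + 122) + (-24 - 3*(-5))) = -341 - (13 + (-24 + 15)) = -341 - (13 - 9) = -341 - 1*4 = -341 - 4 = -345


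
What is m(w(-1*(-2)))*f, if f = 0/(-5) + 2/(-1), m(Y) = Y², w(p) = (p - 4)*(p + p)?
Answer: -128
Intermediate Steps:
w(p) = 2*p*(-4 + p) (w(p) = (-4 + p)*(2*p) = 2*p*(-4 + p))
f = -2 (f = 0*(-⅕) + 2*(-1) = 0 - 2 = -2)
m(w(-1*(-2)))*f = (2*(-1*(-2))*(-4 - 1*(-2)))²*(-2) = (2*2*(-4 + 2))²*(-2) = (2*2*(-2))²*(-2) = (-8)²*(-2) = 64*(-2) = -128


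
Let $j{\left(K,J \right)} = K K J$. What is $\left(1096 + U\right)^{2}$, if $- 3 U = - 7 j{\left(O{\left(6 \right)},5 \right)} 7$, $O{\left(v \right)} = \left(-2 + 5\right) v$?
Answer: $759333136$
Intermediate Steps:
$O{\left(v \right)} = 3 v$
$j{\left(K,J \right)} = J K^{2}$ ($j{\left(K,J \right)} = K^{2} J = J K^{2}$)
$U = 26460$ ($U = - \frac{- 7 \cdot 5 \left(3 \cdot 6\right)^{2} \cdot 7}{3} = - \frac{- 7 \cdot 5 \cdot 18^{2} \cdot 7}{3} = - \frac{- 7 \cdot 5 \cdot 324 \cdot 7}{3} = - \frac{\left(-7\right) 1620 \cdot 7}{3} = - \frac{\left(-11340\right) 7}{3} = \left(- \frac{1}{3}\right) \left(-79380\right) = 26460$)
$\left(1096 + U\right)^{2} = \left(1096 + 26460\right)^{2} = 27556^{2} = 759333136$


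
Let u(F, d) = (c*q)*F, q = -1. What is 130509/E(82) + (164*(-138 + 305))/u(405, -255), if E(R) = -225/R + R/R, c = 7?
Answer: -30343343714/405405 ≈ -74847.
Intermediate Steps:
E(R) = 1 - 225/R (E(R) = -225/R + 1 = 1 - 225/R)
u(F, d) = -7*F (u(F, d) = (7*(-1))*F = -7*F)
130509/E(82) + (164*(-138 + 305))/u(405, -255) = 130509/(((-225 + 82)/82)) + (164*(-138 + 305))/((-7*405)) = 130509/(((1/82)*(-143))) + (164*167)/(-2835) = 130509/(-143/82) + 27388*(-1/2835) = 130509*(-82/143) - 27388/2835 = -10701738/143 - 27388/2835 = -30343343714/405405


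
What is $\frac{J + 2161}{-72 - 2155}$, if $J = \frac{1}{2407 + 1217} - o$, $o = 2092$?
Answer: $- \frac{250057}{8070648} \approx -0.030984$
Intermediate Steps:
$J = - \frac{7581407}{3624}$ ($J = \frac{1}{2407 + 1217} - 2092 = \frac{1}{3624} - 2092 = - \frac{7581407}{3624} \approx -2092.0$)
$\frac{J + 2161}{-72 - 2155} = \frac{- \frac{7581407}{3624} + 2161}{-72 - 2155} = \frac{250057}{3624 \left(-2227\right)} = \frac{250057}{3624} \left(- \frac{1}{2227}\right) = - \frac{250057}{8070648}$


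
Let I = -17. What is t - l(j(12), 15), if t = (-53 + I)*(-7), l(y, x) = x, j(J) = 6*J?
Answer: 475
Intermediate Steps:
t = 490 (t = (-53 - 17)*(-7) = -70*(-7) = 490)
t - l(j(12), 15) = 490 - 1*15 = 490 - 15 = 475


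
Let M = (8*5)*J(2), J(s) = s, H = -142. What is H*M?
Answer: -11360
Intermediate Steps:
M = 80 (M = (8*5)*2 = 40*2 = 80)
H*M = -142*80 = -11360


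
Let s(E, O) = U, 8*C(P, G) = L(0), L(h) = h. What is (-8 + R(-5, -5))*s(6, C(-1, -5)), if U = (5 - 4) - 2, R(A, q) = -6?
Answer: 14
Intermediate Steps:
C(P, G) = 0 (C(P, G) = (1/8)*0 = 0)
U = -1 (U = 1 - 2 = -1)
s(E, O) = -1
(-8 + R(-5, -5))*s(6, C(-1, -5)) = (-8 - 6)*(-1) = -14*(-1) = 14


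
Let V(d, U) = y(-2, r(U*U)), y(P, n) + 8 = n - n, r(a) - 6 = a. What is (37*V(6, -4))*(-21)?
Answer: 6216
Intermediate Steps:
r(a) = 6 + a
y(P, n) = -8 (y(P, n) = -8 + (n - n) = -8 + 0 = -8)
V(d, U) = -8
(37*V(6, -4))*(-21) = (37*(-8))*(-21) = -296*(-21) = 6216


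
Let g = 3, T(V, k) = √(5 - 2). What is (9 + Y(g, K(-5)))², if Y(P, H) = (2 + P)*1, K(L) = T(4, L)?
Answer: 196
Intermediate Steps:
T(V, k) = √3
K(L) = √3
Y(P, H) = 2 + P
(9 + Y(g, K(-5)))² = (9 + (2 + 3))² = (9 + 5)² = 14² = 196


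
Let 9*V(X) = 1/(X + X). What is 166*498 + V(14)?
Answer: 20832337/252 ≈ 82668.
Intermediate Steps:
V(X) = 1/(18*X) (V(X) = 1/(9*(X + X)) = 1/(9*((2*X))) = (1/(2*X))/9 = 1/(18*X))
166*498 + V(14) = 166*498 + (1/18)/14 = 82668 + (1/18)*(1/14) = 82668 + 1/252 = 20832337/252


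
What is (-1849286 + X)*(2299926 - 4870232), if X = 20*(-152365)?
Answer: 12585724375316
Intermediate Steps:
X = -3047300
(-1849286 + X)*(2299926 - 4870232) = (-1849286 - 3047300)*(2299926 - 4870232) = -4896586*(-2570306) = 12585724375316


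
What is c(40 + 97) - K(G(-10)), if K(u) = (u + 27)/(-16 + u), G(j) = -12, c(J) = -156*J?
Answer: -598401/28 ≈ -21371.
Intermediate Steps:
K(u) = (27 + u)/(-16 + u)
c(40 + 97) - K(G(-10)) = -156*(40 + 97) - (27 - 12)/(-16 - 12) = -156*137 - 15/(-28) = -21372 - (-1)*15/28 = -21372 - 1*(-15/28) = -21372 + 15/28 = -598401/28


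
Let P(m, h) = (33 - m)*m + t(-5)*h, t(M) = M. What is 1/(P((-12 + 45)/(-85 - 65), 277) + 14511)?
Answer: 2500/32796729 ≈ 7.6227e-5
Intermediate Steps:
P(m, h) = -5*h + m*(33 - m) (P(m, h) = (33 - m)*m - 5*h = m*(33 - m) - 5*h = -5*h + m*(33 - m))
1/(P((-12 + 45)/(-85 - 65), 277) + 14511) = 1/((-((-12 + 45)/(-85 - 65))² - 5*277 + 33*((-12 + 45)/(-85 - 65))) + 14511) = 1/((-(33/(-150))² - 1385 + 33*(33/(-150))) + 14511) = 1/((-(33*(-1/150))² - 1385 + 33*(33*(-1/150))) + 14511) = 1/((-(-11/50)² - 1385 + 33*(-11/50)) + 14511) = 1/((-1*121/2500 - 1385 - 363/50) + 14511) = 1/((-121/2500 - 1385 - 363/50) + 14511) = 1/(-3480771/2500 + 14511) = 1/(32796729/2500) = 2500/32796729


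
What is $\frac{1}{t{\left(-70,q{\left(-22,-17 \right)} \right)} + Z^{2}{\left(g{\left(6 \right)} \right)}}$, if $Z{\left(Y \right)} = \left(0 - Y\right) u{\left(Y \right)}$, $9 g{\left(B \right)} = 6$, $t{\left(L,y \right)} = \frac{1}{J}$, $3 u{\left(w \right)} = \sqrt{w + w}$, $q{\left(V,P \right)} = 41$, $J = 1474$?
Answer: $\frac{358182}{23827} \approx 15.033$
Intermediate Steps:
$u{\left(w \right)} = \frac{\sqrt{2} \sqrt{w}}{3}$ ($u{\left(w \right)} = \frac{\sqrt{w + w}}{3} = \frac{\sqrt{2 w}}{3} = \frac{\sqrt{2} \sqrt{w}}{3}$)
$t{\left(L,y \right)} = \frac{1}{1474}$
$g{\left(B \right)} = \frac{2}{3}$ ($g{\left(B \right)} = \frac{1}{9} \cdot 6 = \frac{2}{3}$)
$Z{\left(Y \right)} = - \frac{\sqrt{2} Y^{\frac{3}{2}}}{3}$ ($Z{\left(Y \right)} = \left(0 - Y\right) \frac{\sqrt{2} \sqrt{Y}}{3} = - Y \frac{\sqrt{2} \sqrt{Y}}{3} = - \frac{\sqrt{2} Y^{\frac{3}{2}}}{3}$)
$\frac{1}{t{\left(-70,q{\left(-22,-17 \right)} \right)} + Z^{2}{\left(g{\left(6 \right)} \right)}} = \frac{1}{\frac{1}{1474} + \left(- \frac{\sqrt{2} \left(\frac{2}{3}\right)^{\frac{3}{2}}}{3}\right)^{2}} = \frac{1}{\frac{1}{1474} + \left(- \frac{\sqrt{2} \frac{2 \sqrt{6}}{9}}{3}\right)^{2}} = \frac{1}{\frac{1}{1474} + \left(- \frac{4 \sqrt{3}}{27}\right)^{2}} = \frac{1}{\frac{1}{1474} + \frac{16}{243}} = \frac{1}{\frac{23827}{358182}} = \frac{358182}{23827}$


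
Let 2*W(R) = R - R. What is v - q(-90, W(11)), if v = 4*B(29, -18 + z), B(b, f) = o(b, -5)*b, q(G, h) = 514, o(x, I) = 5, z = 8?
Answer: 66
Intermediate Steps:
W(R) = 0 (W(R) = (R - R)/2 = (½)*0 = 0)
B(b, f) = 5*b
v = 580 (v = 4*(5*29) = 4*145 = 580)
v - q(-90, W(11)) = 580 - 1*514 = 580 - 514 = 66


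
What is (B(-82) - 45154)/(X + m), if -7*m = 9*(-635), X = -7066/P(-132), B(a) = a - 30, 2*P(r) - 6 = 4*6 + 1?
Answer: -9822722/78241 ≈ -125.54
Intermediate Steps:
P(r) = 31/2 (P(r) = 3 + (4*6 + 1)/2 = 3 + (24 + 1)/2 = 3 + (½)*25 = 3 + 25/2 = 31/2)
B(a) = -30 + a
X = -14132/31 (X = -7066/31/2 = -7066*2/31 = -14132/31 ≈ -455.87)
m = 5715/7 (m = -9*(-635)/7 = -⅐*(-5715) = 5715/7 ≈ 816.43)
(B(-82) - 45154)/(X + m) = ((-30 - 82) - 45154)/(-14132/31 + 5715/7) = (-112 - 45154)/(78241/217) = -45266*217/78241 = -9822722/78241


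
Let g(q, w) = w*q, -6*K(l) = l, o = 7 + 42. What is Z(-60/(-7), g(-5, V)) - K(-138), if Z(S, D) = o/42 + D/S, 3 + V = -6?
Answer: -199/12 ≈ -16.583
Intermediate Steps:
V = -9 (V = -3 - 6 = -9)
o = 49
K(l) = -l/6
g(q, w) = q*w
Z(S, D) = 7/6 + D/S (Z(S, D) = 49/42 + D/S = 49*(1/42) + D/S = 7/6 + D/S)
Z(-60/(-7), g(-5, V)) - K(-138) = (7/6 + (-5*(-9))/((-60/(-7)))) - (-1)*(-138)/6 = (7/6 + 45/((-60*(-1/7)))) - 1*23 = (7/6 + 45/(60/7)) - 23 = (7/6 + 45*(7/60)) - 23 = (7/6 + 21/4) - 23 = 77/12 - 23 = -199/12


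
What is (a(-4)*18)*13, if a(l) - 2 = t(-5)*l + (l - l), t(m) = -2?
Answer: 2340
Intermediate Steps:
a(l) = 2 - 2*l (a(l) = 2 + (-2*l + (l - l)) = 2 + (-2*l + 0) = 2 - 2*l)
(a(-4)*18)*13 = ((2 - 2*(-4))*18)*13 = ((2 + 8)*18)*13 = (10*18)*13 = 180*13 = 2340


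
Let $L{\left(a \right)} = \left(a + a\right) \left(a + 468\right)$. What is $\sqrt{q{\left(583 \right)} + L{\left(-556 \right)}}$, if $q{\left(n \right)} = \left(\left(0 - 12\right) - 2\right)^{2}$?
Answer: $2 \sqrt{24513} \approx 313.13$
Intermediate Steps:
$q{\left(n \right)} = 196$ ($q{\left(n \right)} = \left(\left(0 - 12\right) - 2\right)^{2} = \left(-12 - 2\right)^{2} = \left(-14\right)^{2} = 196$)
$L{\left(a \right)} = 2 a \left(468 + a\right)$
$\sqrt{q{\left(583 \right)} + L{\left(-556 \right)}} = \sqrt{196 + 2 \left(-556\right) \left(468 - 556\right)} = \sqrt{196 + 2 \left(-556\right) \left(-88\right)} = \sqrt{196 + 97856} = \sqrt{98052} = 2 \sqrt{24513}$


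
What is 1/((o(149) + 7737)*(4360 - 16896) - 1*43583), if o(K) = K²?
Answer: -1/375346351 ≈ -2.6642e-9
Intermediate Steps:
1/((o(149) + 7737)*(4360 - 16896) - 1*43583) = 1/((149² + 7737)*(4360 - 16896) - 1*43583) = 1/((22201 + 7737)*(-12536) - 43583) = 1/(29938*(-12536) - 43583) = 1/(-375302768 - 43583) = 1/(-375346351) = -1/375346351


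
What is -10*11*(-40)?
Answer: 4400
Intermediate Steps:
-10*11*(-40) = -110*(-40) = 4400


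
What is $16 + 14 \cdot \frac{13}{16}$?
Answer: $\frac{219}{8} \approx 27.375$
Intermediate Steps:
$16 + 14 \cdot \frac{13}{16} = 16 + \frac{91}{8} = \frac{219}{8}$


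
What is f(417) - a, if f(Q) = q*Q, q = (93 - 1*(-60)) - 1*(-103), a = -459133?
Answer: 565885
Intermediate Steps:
q = 256 (q = (93 + 60) + 103 = 153 + 103 = 256)
f(Q) = 256*Q
f(417) - a = 256*417 - 1*(-459133) = 106752 + 459133 = 565885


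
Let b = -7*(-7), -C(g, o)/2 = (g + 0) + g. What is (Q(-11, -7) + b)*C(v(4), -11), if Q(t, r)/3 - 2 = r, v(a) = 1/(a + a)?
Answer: -17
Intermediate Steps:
v(a) = 1/(2*a)
Q(t, r) = 6 + 3*r
C(g, o) = -4*g (C(g, o) = -2*((g + 0) + g) = -2*(g + g) = -4*g)
b = 49
(Q(-11, -7) + b)*C(v(4), -11) = ((6 + 3*(-7)) + 49)*(-2/4) = ((6 - 21) + 49)*(-2/4) = (-15 + 49)*(-4*1/8) = 34*(-1/2) = -17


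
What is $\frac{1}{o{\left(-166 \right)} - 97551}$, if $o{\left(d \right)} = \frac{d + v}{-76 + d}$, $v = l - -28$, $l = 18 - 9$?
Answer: $- \frac{242}{23607213} \approx -1.0251 \cdot 10^{-5}$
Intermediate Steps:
$l = 9$
$v = 37$ ($v = 9 - -28 = 9 + 28 = 37$)
$o{\left(d \right)} = \frac{37 + d}{-76 + d}$ ($o{\left(d \right)} = \frac{d + 37}{-76 + d} = \frac{37 + d}{-76 + d}$)
$\frac{1}{o{\left(-166 \right)} - 97551} = \frac{1}{\frac{37 - 166}{-76 - 166} - 97551} = \frac{1}{\frac{1}{-242} \left(-129\right) - 97551} = \frac{1}{\left(- \frac{1}{242}\right) \left(-129\right) - 97551} = \frac{1}{\frac{129}{242} - 97551} = \frac{1}{- \frac{23607213}{242}} = - \frac{242}{23607213}$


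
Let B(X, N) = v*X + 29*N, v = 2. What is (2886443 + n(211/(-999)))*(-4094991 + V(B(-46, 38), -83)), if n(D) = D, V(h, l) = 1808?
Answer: -11802923814989318/999 ≈ -1.1815e+13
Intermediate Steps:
B(X, N) = 2*X + 29*N
(2886443 + n(211/(-999)))*(-4094991 + V(B(-46, 38), -83)) = (2886443 + 211/(-999))*(-4094991 + 1808) = (2886443 + 211*(-1/999))*(-4093183) = (2886443 - 211/999)*(-4093183) = (2883556346/999)*(-4093183) = -11802923814989318/999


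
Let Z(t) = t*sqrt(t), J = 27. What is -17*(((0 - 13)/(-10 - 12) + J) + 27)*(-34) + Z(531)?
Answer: 347089/11 + 1593*sqrt(59) ≈ 43790.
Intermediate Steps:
Z(t) = t**(3/2)
-17*(((0 - 13)/(-10 - 12) + J) + 27)*(-34) + Z(531) = -17*(((0 - 13)/(-10 - 12) + 27) + 27)*(-34) + 531**(3/2) = -17*((-13/(-22) + 27) + 27)*(-34) + 1593*sqrt(59) = -17*((-13*(-1/22) + 27) + 27)*(-34) + 1593*sqrt(59) = -17*((13/22 + 27) + 27)*(-34) + 1593*sqrt(59) = -17*(607/22 + 27)*(-34) + 1593*sqrt(59) = -17*1201/22*(-34) + 1593*sqrt(59) = -20417/22*(-34) + 1593*sqrt(59) = 347089/11 + 1593*sqrt(59)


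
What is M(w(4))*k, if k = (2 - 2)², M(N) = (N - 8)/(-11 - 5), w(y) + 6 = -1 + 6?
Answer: 0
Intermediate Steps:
w(y) = -1 (w(y) = -6 + (-1 + 6) = -6 + 5 = -1)
M(N) = ½ - N/16 (M(N) = (-8 + N)/(-16) = (-8 + N)*(-1/16) = ½ - N/16)
k = 0 (k = 0² = 0)
M(w(4))*k = (½ - 1/16*(-1))*0 = (½ + 1/16)*0 = (9/16)*0 = 0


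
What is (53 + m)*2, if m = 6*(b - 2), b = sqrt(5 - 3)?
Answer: 82 + 12*sqrt(2) ≈ 98.971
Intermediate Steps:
b = sqrt(2) ≈ 1.4142
m = -12 + 6*sqrt(2) (m = 6*(sqrt(2) - 2) = 6*(-2 + sqrt(2)) = -12 + 6*sqrt(2) ≈ -3.5147)
(53 + m)*2 = (53 + (-12 + 6*sqrt(2)))*2 = (41 + 6*sqrt(2))*2 = 82 + 12*sqrt(2)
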